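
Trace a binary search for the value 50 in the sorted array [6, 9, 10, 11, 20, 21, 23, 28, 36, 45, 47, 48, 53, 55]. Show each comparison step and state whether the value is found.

Binary search for 50 in [6, 9, 10, 11, 20, 21, 23, 28, 36, 45, 47, 48, 53, 55]:

lo=0, hi=13, mid=6, arr[mid]=23 -> 23 < 50, search right half
lo=7, hi=13, mid=10, arr[mid]=47 -> 47 < 50, search right half
lo=11, hi=13, mid=12, arr[mid]=53 -> 53 > 50, search left half
lo=11, hi=11, mid=11, arr[mid]=48 -> 48 < 50, search right half
lo=12 > hi=11, target 50 not found

Binary search determines that 50 is not in the array after 4 comparisons. The search space was exhausted without finding the target.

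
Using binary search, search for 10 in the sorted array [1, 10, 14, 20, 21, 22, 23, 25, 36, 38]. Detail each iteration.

Binary search for 10 in [1, 10, 14, 20, 21, 22, 23, 25, 36, 38]:

lo=0, hi=9, mid=4, arr[mid]=21 -> 21 > 10, search left half
lo=0, hi=3, mid=1, arr[mid]=10 -> Found target at index 1!

Binary search finds 10 at index 1 after 2 comparisons. The search repeatedly halves the search space by comparing with the middle element.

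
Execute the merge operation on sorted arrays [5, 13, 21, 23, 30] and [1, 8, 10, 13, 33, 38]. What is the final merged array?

Merging process:

Compare 5 vs 1: take 1 from right. Merged: [1]
Compare 5 vs 8: take 5 from left. Merged: [1, 5]
Compare 13 vs 8: take 8 from right. Merged: [1, 5, 8]
Compare 13 vs 10: take 10 from right. Merged: [1, 5, 8, 10]
Compare 13 vs 13: take 13 from left. Merged: [1, 5, 8, 10, 13]
Compare 21 vs 13: take 13 from right. Merged: [1, 5, 8, 10, 13, 13]
Compare 21 vs 33: take 21 from left. Merged: [1, 5, 8, 10, 13, 13, 21]
Compare 23 vs 33: take 23 from left. Merged: [1, 5, 8, 10, 13, 13, 21, 23]
Compare 30 vs 33: take 30 from left. Merged: [1, 5, 8, 10, 13, 13, 21, 23, 30]
Append remaining from right: [33, 38]. Merged: [1, 5, 8, 10, 13, 13, 21, 23, 30, 33, 38]

Final merged array: [1, 5, 8, 10, 13, 13, 21, 23, 30, 33, 38]
Total comparisons: 9

The merged array is [1, 5, 8, 10, 13, 13, 21, 23, 30, 33, 38], requiring 9 comparisons. The merge step runs in O(n) time where n is the total number of elements.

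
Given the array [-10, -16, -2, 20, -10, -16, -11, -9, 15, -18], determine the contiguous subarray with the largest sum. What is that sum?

Using Kadane's algorithm on [-10, -16, -2, 20, -10, -16, -11, -9, 15, -18]:

Scanning through the array:
Position 1 (value -16): max_ending_here = -16, max_so_far = -10
Position 2 (value -2): max_ending_here = -2, max_so_far = -2
Position 3 (value 20): max_ending_here = 20, max_so_far = 20
Position 4 (value -10): max_ending_here = 10, max_so_far = 20
Position 5 (value -16): max_ending_here = -6, max_so_far = 20
Position 6 (value -11): max_ending_here = -11, max_so_far = 20
Position 7 (value -9): max_ending_here = -9, max_so_far = 20
Position 8 (value 15): max_ending_here = 15, max_so_far = 20
Position 9 (value -18): max_ending_here = -3, max_so_far = 20

Maximum subarray: [20]
Maximum sum: 20

The maximum subarray is [20] with sum 20. This subarray runs from index 3 to index 3.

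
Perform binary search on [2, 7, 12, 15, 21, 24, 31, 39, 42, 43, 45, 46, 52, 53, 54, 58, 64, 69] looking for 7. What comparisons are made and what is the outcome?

Binary search for 7 in [2, 7, 12, 15, 21, 24, 31, 39, 42, 43, 45, 46, 52, 53, 54, 58, 64, 69]:

lo=0, hi=17, mid=8, arr[mid]=42 -> 42 > 7, search left half
lo=0, hi=7, mid=3, arr[mid]=15 -> 15 > 7, search left half
lo=0, hi=2, mid=1, arr[mid]=7 -> Found target at index 1!

Binary search finds 7 at index 1 after 3 comparisons. The search repeatedly halves the search space by comparing with the middle element.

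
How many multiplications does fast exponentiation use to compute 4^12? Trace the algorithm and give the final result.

Computing 4^12 by squaring (build up from 4^1; each line after the first costs one multiplication):

4^1 = 4
4^2 = (4^1)^2 = 4^2 = 16
4^3 = 4 * 4^2 = 4 * 16 = 64
4^6 = (4^3)^2 = 64^2 = 4096
4^12 = (4^6)^2 = 4096^2 = 16777216

Result: 16777216
Multiplications needed: 4 (4 lines after 4^1)

4^12 = 16777216. Using exponentiation by squaring, this requires 4 multiplications. The key idea: if the exponent is even, square the half-power; if odd, multiply by the base once.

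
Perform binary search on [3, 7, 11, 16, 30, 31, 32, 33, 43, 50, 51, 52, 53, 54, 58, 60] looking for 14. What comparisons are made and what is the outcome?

Binary search for 14 in [3, 7, 11, 16, 30, 31, 32, 33, 43, 50, 51, 52, 53, 54, 58, 60]:

lo=0, hi=15, mid=7, arr[mid]=33 -> 33 > 14, search left half
lo=0, hi=6, mid=3, arr[mid]=16 -> 16 > 14, search left half
lo=0, hi=2, mid=1, arr[mid]=7 -> 7 < 14, search right half
lo=2, hi=2, mid=2, arr[mid]=11 -> 11 < 14, search right half
lo=3 > hi=2, target 14 not found

Binary search determines that 14 is not in the array after 4 comparisons. The search space was exhausted without finding the target.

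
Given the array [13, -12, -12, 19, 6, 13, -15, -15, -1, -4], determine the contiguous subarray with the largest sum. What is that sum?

Using Kadane's algorithm on [13, -12, -12, 19, 6, 13, -15, -15, -1, -4]:

Scanning through the array:
Position 1 (value -12): max_ending_here = 1, max_so_far = 13
Position 2 (value -12): max_ending_here = -11, max_so_far = 13
Position 3 (value 19): max_ending_here = 19, max_so_far = 19
Position 4 (value 6): max_ending_here = 25, max_so_far = 25
Position 5 (value 13): max_ending_here = 38, max_so_far = 38
Position 6 (value -15): max_ending_here = 23, max_so_far = 38
Position 7 (value -15): max_ending_here = 8, max_so_far = 38
Position 8 (value -1): max_ending_here = 7, max_so_far = 38
Position 9 (value -4): max_ending_here = 3, max_so_far = 38

Maximum subarray: [19, 6, 13]
Maximum sum: 38

The maximum subarray is [19, 6, 13] with sum 38. This subarray runs from index 3 to index 5.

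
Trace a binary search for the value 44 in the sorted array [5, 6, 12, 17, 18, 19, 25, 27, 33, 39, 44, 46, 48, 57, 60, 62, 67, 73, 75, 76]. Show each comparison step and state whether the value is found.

Binary search for 44 in [5, 6, 12, 17, 18, 19, 25, 27, 33, 39, 44, 46, 48, 57, 60, 62, 67, 73, 75, 76]:

lo=0, hi=19, mid=9, arr[mid]=39 -> 39 < 44, search right half
lo=10, hi=19, mid=14, arr[mid]=60 -> 60 > 44, search left half
lo=10, hi=13, mid=11, arr[mid]=46 -> 46 > 44, search left half
lo=10, hi=10, mid=10, arr[mid]=44 -> Found target at index 10!

Binary search finds 44 at index 10 after 4 comparisons. The search repeatedly halves the search space by comparing with the middle element.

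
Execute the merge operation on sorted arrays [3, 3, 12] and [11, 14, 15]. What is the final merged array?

Merging process:

Compare 3 vs 11: take 3 from left. Merged: [3]
Compare 3 vs 11: take 3 from left. Merged: [3, 3]
Compare 12 vs 11: take 11 from right. Merged: [3, 3, 11]
Compare 12 vs 14: take 12 from left. Merged: [3, 3, 11, 12]
Append remaining from right: [14, 15]. Merged: [3, 3, 11, 12, 14, 15]

Final merged array: [3, 3, 11, 12, 14, 15]
Total comparisons: 4

The merged array is [3, 3, 11, 12, 14, 15], requiring 4 comparisons. The merge step runs in O(n) time where n is the total number of elements.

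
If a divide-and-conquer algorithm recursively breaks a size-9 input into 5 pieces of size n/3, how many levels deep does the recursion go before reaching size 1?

For divide and conquer with division factor 3:

Problem sizes at each level:
Level 0: 9
Level 1: 3
Level 2: 1

The root is level 0 and the size-1 base case is level 2 (the tree spans levels 0 through 2, i.e. 3 levels counting the root), so the depth is the number of divisions: log_3(9) = 2

The recursion tree depth is log_3(9) = 2. At each level, the problem size is divided by 3, so it takes 2 divisions to reduce to a base case of size 1. The algorithm makes 5 recursive calls at each level.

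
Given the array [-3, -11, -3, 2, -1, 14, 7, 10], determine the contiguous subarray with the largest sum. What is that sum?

Using Kadane's algorithm on [-3, -11, -3, 2, -1, 14, 7, 10]:

Scanning through the array:
Position 1 (value -11): max_ending_here = -11, max_so_far = -3
Position 2 (value -3): max_ending_here = -3, max_so_far = -3
Position 3 (value 2): max_ending_here = 2, max_so_far = 2
Position 4 (value -1): max_ending_here = 1, max_so_far = 2
Position 5 (value 14): max_ending_here = 15, max_so_far = 15
Position 6 (value 7): max_ending_here = 22, max_so_far = 22
Position 7 (value 10): max_ending_here = 32, max_so_far = 32

Maximum subarray: [2, -1, 14, 7, 10]
Maximum sum: 32

The maximum subarray is [2, -1, 14, 7, 10] with sum 32. This subarray runs from index 3 to index 7.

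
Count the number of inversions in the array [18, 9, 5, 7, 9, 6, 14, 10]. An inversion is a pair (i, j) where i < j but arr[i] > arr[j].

Finding inversions in [18, 9, 5, 7, 9, 6, 14, 10]:

(0, 1): arr[0]=18 > arr[1]=9
(0, 2): arr[0]=18 > arr[2]=5
(0, 3): arr[0]=18 > arr[3]=7
(0, 4): arr[0]=18 > arr[4]=9
(0, 5): arr[0]=18 > arr[5]=6
(0, 6): arr[0]=18 > arr[6]=14
(0, 7): arr[0]=18 > arr[7]=10
(1, 2): arr[1]=9 > arr[2]=5
(1, 3): arr[1]=9 > arr[3]=7
(1, 5): arr[1]=9 > arr[5]=6
(3, 5): arr[3]=7 > arr[5]=6
(4, 5): arr[4]=9 > arr[5]=6
(6, 7): arr[6]=14 > arr[7]=10

Total inversions: 13

The array has 13 inversion(s): (0,1), (0,2), (0,3), (0,4), (0,5), (0,6), (0,7), (1,2), (1,3), (1,5), (3,5), (4,5), (6,7). Each pair (i,j) satisfies i < j and arr[i] > arr[j].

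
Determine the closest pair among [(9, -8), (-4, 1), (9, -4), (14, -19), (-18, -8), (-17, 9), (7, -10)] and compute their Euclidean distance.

Computing all pairwise distances among 7 points:

d((9, -8), (-4, 1)) = 15.8114
d((9, -8), (9, -4)) = 4.0
d((9, -8), (14, -19)) = 12.083
d((9, -8), (-18, -8)) = 27.0
d((9, -8), (-17, 9)) = 31.0644
d((9, -8), (7, -10)) = 2.8284 <-- minimum
d((-4, 1), (9, -4)) = 13.9284
d((-4, 1), (14, -19)) = 26.9072
d((-4, 1), (-18, -8)) = 16.6433
d((-4, 1), (-17, 9)) = 15.2643
d((-4, 1), (7, -10)) = 15.5563
d((9, -4), (14, -19)) = 15.8114
d((9, -4), (-18, -8)) = 27.2947
d((9, -4), (-17, 9)) = 29.0689
d((9, -4), (7, -10)) = 6.3246
d((14, -19), (-18, -8)) = 33.8378
d((14, -19), (-17, 9)) = 41.7732
d((14, -19), (7, -10)) = 11.4018
d((-18, -8), (-17, 9)) = 17.0294
d((-18, -8), (7, -10)) = 25.0799
d((-17, 9), (7, -10)) = 30.6105

Closest pair: (9, -8) and (7, -10) with distance 2.8284

The closest pair is (9, -8) and (7, -10) with Euclidean distance 2.8284. For 7 points, brute-force pairwise comparison is shown above. For large n, the divide-and-conquer algorithm (sort by x, recurse on halves, check the dividing strip) achieves O(n log n).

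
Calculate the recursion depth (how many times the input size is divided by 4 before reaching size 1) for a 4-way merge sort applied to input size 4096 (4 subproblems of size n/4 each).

For divide and conquer with division factor 4:

Problem sizes at each level:
Level 0: 4096
Level 1: 1024
Level 2: 256
Level 3: 64
Level 4: 16
Level 5: 4
Level 6: 1

The root is level 0 and the size-1 base case is level 6 (the tree spans levels 0 through 6, i.e. 7 levels counting the root), so the depth is the number of divisions: log_4(4096) = 6

The recursion tree depth is log_4(4096) = 6. At each level, the problem size is divided by 4, so it takes 6 divisions to reduce to a base case of size 1. The algorithm makes 4 recursive calls at each level.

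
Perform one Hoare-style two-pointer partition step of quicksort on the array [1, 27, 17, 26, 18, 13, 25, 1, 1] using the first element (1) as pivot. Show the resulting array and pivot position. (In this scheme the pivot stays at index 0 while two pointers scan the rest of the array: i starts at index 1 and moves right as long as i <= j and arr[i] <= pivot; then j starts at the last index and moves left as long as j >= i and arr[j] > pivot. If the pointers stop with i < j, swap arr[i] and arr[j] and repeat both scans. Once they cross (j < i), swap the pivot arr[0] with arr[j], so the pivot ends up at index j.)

Hoare-style two-pointer partition with pivot = 1:

Initial array: [1, 27, 17, 26, 18, 13, 25, 1, 1]

Pointers start at i = 1, j = 8.
i stops at index 1 (arr[1]=27 > 1), j stops at index 8 (arr[8]=1 <= 1): swap arr[1] and arr[8], array becomes [1, 1, 17, 26, 18, 13, 25, 1, 27]
i stops at index 2 (arr[2]=17 > 1), j stops at index 7 (arr[7]=1 <= 1): swap arr[2] and arr[7], array becomes [1, 1, 1, 26, 18, 13, 25, 17, 27]
i ends at 3, j ends at 2: the pointers have crossed (j < i), so scanning stops.

Swap pivot arr[0] with arr[2] to place pivot at position 2: [1, 1, 1, 26, 18, 13, 25, 17, 27]
Pivot position: 2

After partitioning with pivot 1, the array becomes [1, 1, 1, 26, 18, 13, 25, 17, 27]. The pivot is placed at index 2. All elements to the left of the pivot are <= 1, and all elements to the right are > 1.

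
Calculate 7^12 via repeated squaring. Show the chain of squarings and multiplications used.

Computing 7^12 by squaring (build up from 7^1; each line after the first costs one multiplication):

7^1 = 7
7^2 = (7^1)^2 = 7^2 = 49
7^3 = 7 * 7^2 = 7 * 49 = 343
7^6 = (7^3)^2 = 343^2 = 117649
7^12 = (7^6)^2 = 117649^2 = 13841287201

Result: 13841287201
Multiplications needed: 4 (4 lines after 7^1)

7^12 = 13841287201. Using exponentiation by squaring, this requires 4 multiplications. The key idea: if the exponent is even, square the half-power; if odd, multiply by the base once.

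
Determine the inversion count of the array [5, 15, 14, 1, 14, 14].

Finding inversions in [5, 15, 14, 1, 14, 14]:

(0, 3): arr[0]=5 > arr[3]=1
(1, 2): arr[1]=15 > arr[2]=14
(1, 3): arr[1]=15 > arr[3]=1
(1, 4): arr[1]=15 > arr[4]=14
(1, 5): arr[1]=15 > arr[5]=14
(2, 3): arr[2]=14 > arr[3]=1

Total inversions: 6

The array has 6 inversion(s): (0,3), (1,2), (1,3), (1,4), (1,5), (2,3). Each pair (i,j) satisfies i < j and arr[i] > arr[j].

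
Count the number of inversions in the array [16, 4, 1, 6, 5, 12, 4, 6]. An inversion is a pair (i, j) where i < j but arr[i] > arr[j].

Finding inversions in [16, 4, 1, 6, 5, 12, 4, 6]:

(0, 1): arr[0]=16 > arr[1]=4
(0, 2): arr[0]=16 > arr[2]=1
(0, 3): arr[0]=16 > arr[3]=6
(0, 4): arr[0]=16 > arr[4]=5
(0, 5): arr[0]=16 > arr[5]=12
(0, 6): arr[0]=16 > arr[6]=4
(0, 7): arr[0]=16 > arr[7]=6
(1, 2): arr[1]=4 > arr[2]=1
(3, 4): arr[3]=6 > arr[4]=5
(3, 6): arr[3]=6 > arr[6]=4
(4, 6): arr[4]=5 > arr[6]=4
(5, 6): arr[5]=12 > arr[6]=4
(5, 7): arr[5]=12 > arr[7]=6

Total inversions: 13

The array has 13 inversion(s): (0,1), (0,2), (0,3), (0,4), (0,5), (0,6), (0,7), (1,2), (3,4), (3,6), (4,6), (5,6), (5,7). Each pair (i,j) satisfies i < j and arr[i] > arr[j].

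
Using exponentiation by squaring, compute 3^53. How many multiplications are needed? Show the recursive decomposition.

Computing 3^53 by squaring (build up from 3^1; each line after the first costs one multiplication):

3^1 = 3
3^2 = (3^1)^2 = 3^2 = 9
3^3 = 3 * 3^2 = 3 * 9 = 27
3^6 = (3^3)^2 = 27^2 = 729
3^12 = (3^6)^2 = 729^2 = 531441
3^13 = 3 * 3^12 = 3 * 531441 = 1594323
3^26 = (3^13)^2 = 1594323^2 = 2541865828329
3^52 = (3^26)^2 = 2541865828329^2 = 6461081889226673298932241
3^53 = 3 * 3^52 = 3 * 6461081889226673298932241 = 19383245667680019896796723

Result: 19383245667680019896796723
Multiplications needed: 8 (8 lines after 3^1)

3^53 = 19383245667680019896796723. Using exponentiation by squaring, this requires 8 multiplications. The key idea: if the exponent is even, square the half-power; if odd, multiply by the base once.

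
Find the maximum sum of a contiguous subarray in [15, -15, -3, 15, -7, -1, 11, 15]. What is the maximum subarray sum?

Using Kadane's algorithm on [15, -15, -3, 15, -7, -1, 11, 15]:

Scanning through the array:
Position 1 (value -15): max_ending_here = 0, max_so_far = 15
Position 2 (value -3): max_ending_here = -3, max_so_far = 15
Position 3 (value 15): max_ending_here = 15, max_so_far = 15
Position 4 (value -7): max_ending_here = 8, max_so_far = 15
Position 5 (value -1): max_ending_here = 7, max_so_far = 15
Position 6 (value 11): max_ending_here = 18, max_so_far = 18
Position 7 (value 15): max_ending_here = 33, max_so_far = 33

Maximum subarray: [15, -7, -1, 11, 15]
Maximum sum: 33

The maximum subarray is [15, -7, -1, 11, 15] with sum 33. This subarray runs from index 3 to index 7.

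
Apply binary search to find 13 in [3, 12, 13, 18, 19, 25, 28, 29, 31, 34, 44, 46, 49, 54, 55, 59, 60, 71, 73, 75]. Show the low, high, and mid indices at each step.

Binary search for 13 in [3, 12, 13, 18, 19, 25, 28, 29, 31, 34, 44, 46, 49, 54, 55, 59, 60, 71, 73, 75]:

lo=0, hi=19, mid=9, arr[mid]=34 -> 34 > 13, search left half
lo=0, hi=8, mid=4, arr[mid]=19 -> 19 > 13, search left half
lo=0, hi=3, mid=1, arr[mid]=12 -> 12 < 13, search right half
lo=2, hi=3, mid=2, arr[mid]=13 -> Found target at index 2!

Binary search finds 13 at index 2 after 4 comparisons. The search repeatedly halves the search space by comparing with the middle element.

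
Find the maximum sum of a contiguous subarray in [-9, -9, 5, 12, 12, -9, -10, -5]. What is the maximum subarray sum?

Using Kadane's algorithm on [-9, -9, 5, 12, 12, -9, -10, -5]:

Scanning through the array:
Position 1 (value -9): max_ending_here = -9, max_so_far = -9
Position 2 (value 5): max_ending_here = 5, max_so_far = 5
Position 3 (value 12): max_ending_here = 17, max_so_far = 17
Position 4 (value 12): max_ending_here = 29, max_so_far = 29
Position 5 (value -9): max_ending_here = 20, max_so_far = 29
Position 6 (value -10): max_ending_here = 10, max_so_far = 29
Position 7 (value -5): max_ending_here = 5, max_so_far = 29

Maximum subarray: [5, 12, 12]
Maximum sum: 29

The maximum subarray is [5, 12, 12] with sum 29. This subarray runs from index 2 to index 4.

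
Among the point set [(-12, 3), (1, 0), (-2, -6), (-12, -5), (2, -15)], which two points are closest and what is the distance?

Computing all pairwise distances among 5 points:

d((-12, 3), (1, 0)) = 13.3417
d((-12, 3), (-2, -6)) = 13.4536
d((-12, 3), (-12, -5)) = 8.0
d((-12, 3), (2, -15)) = 22.8035
d((1, 0), (-2, -6)) = 6.7082 <-- minimum
d((1, 0), (-12, -5)) = 13.9284
d((1, 0), (2, -15)) = 15.0333
d((-2, -6), (-12, -5)) = 10.0499
d((-2, -6), (2, -15)) = 9.8489
d((-12, -5), (2, -15)) = 17.2047

Closest pair: (1, 0) and (-2, -6) with distance 6.7082

The closest pair is (1, 0) and (-2, -6) with Euclidean distance 6.7082. For 5 points, brute-force pairwise comparison is shown above. For large n, the divide-and-conquer algorithm (sort by x, recurse on halves, check the dividing strip) achieves O(n log n).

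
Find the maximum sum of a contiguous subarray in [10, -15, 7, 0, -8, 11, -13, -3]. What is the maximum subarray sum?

Using Kadane's algorithm on [10, -15, 7, 0, -8, 11, -13, -3]:

Scanning through the array:
Position 1 (value -15): max_ending_here = -5, max_so_far = 10
Position 2 (value 7): max_ending_here = 7, max_so_far = 10
Position 3 (value 0): max_ending_here = 7, max_so_far = 10
Position 4 (value -8): max_ending_here = -1, max_so_far = 10
Position 5 (value 11): max_ending_here = 11, max_so_far = 11
Position 6 (value -13): max_ending_here = -2, max_so_far = 11
Position 7 (value -3): max_ending_here = -3, max_so_far = 11

Maximum subarray: [11]
Maximum sum: 11

The maximum subarray is [11] with sum 11. This subarray runs from index 5 to index 5.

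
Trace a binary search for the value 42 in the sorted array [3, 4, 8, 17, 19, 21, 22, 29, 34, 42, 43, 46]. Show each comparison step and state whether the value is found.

Binary search for 42 in [3, 4, 8, 17, 19, 21, 22, 29, 34, 42, 43, 46]:

lo=0, hi=11, mid=5, arr[mid]=21 -> 21 < 42, search right half
lo=6, hi=11, mid=8, arr[mid]=34 -> 34 < 42, search right half
lo=9, hi=11, mid=10, arr[mid]=43 -> 43 > 42, search left half
lo=9, hi=9, mid=9, arr[mid]=42 -> Found target at index 9!

Binary search finds 42 at index 9 after 4 comparisons. The search repeatedly halves the search space by comparing with the middle element.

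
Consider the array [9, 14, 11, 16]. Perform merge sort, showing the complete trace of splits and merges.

Merge sort trace:

Split: [9, 14, 11, 16] -> [9, 14] and [11, 16]
  Split: [9, 14] -> [9] and [14]
  Merge: [9] + [14] -> [9, 14]
  Split: [11, 16] -> [11] and [16]
  Merge: [11] + [16] -> [11, 16]
Merge: [9, 14] + [11, 16] -> [9, 11, 14, 16]

Final sorted array: [9, 11, 14, 16]

The merge sort proceeds by recursively splitting the array and merging sorted halves.
After all merges, the sorted array is [9, 11, 14, 16].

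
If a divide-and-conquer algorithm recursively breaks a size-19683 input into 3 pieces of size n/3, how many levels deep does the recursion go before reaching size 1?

For divide and conquer with division factor 3:

Problem sizes at each level:
Level 0: 19683
Level 1: 6561
Level 2: 2187
Level 3: 729
Level 4: 243
Level 5: 81
Level 6: 27
Level 7: 9
Level 8: 3
Level 9: 1

The root is level 0 and the size-1 base case is level 9 (the tree spans levels 0 through 9, i.e. 10 levels counting the root), so the depth is the number of divisions: log_3(19683) = 9

The recursion tree depth is log_3(19683) = 9. At each level, the problem size is divided by 3, so it takes 9 divisions to reduce to a base case of size 1. The algorithm makes 3 recursive calls at each level.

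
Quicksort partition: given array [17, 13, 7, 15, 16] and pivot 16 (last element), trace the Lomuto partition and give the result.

Lomuto partition with pivot = 16:

Initial array: [17, 13, 7, 15, 16]

arr[0]=17 > 16: no swap
arr[1]=13 <= 16: swap with position 0, array becomes [13, 17, 7, 15, 16]
arr[2]=7 <= 16: swap with position 1, array becomes [13, 7, 17, 15, 16]
arr[3]=15 <= 16: swap with position 2, array becomes [13, 7, 15, 17, 16]

Place pivot at position 3: [13, 7, 15, 16, 17]
Pivot position: 3

After partitioning with pivot 16, the array becomes [13, 7, 15, 16, 17]. The pivot is placed at index 3. All elements to the left of the pivot are <= 16, and all elements to the right are > 16.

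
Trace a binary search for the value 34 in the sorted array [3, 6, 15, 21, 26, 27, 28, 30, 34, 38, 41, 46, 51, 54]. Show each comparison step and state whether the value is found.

Binary search for 34 in [3, 6, 15, 21, 26, 27, 28, 30, 34, 38, 41, 46, 51, 54]:

lo=0, hi=13, mid=6, arr[mid]=28 -> 28 < 34, search right half
lo=7, hi=13, mid=10, arr[mid]=41 -> 41 > 34, search left half
lo=7, hi=9, mid=8, arr[mid]=34 -> Found target at index 8!

Binary search finds 34 at index 8 after 3 comparisons. The search repeatedly halves the search space by comparing with the middle element.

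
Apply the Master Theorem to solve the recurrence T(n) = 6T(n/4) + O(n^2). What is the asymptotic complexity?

Master Theorem for T(n) = 6T(n/4) + O(n^2):

a = 6, b = 4, c = 2
log_b(a) = log_4(6) = 1.2925

Case 3: c = 2 > log_4(6) = 1.2925
T(n) = O(n^2) = O(n^2)

For T(n) = 6T(n/4) + O(n^2): log_4(6) = 1.2925. This is Case 3 of the Master Theorem (c > log_b(a), work dominated by root), giving O(n^2).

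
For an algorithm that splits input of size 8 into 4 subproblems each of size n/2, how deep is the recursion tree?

For divide and conquer with division factor 2:

Problem sizes at each level:
Level 0: 8
Level 1: 4
Level 2: 2
Level 3: 1

The root is level 0 and the size-1 base case is level 3 (the tree spans levels 0 through 3, i.e. 4 levels counting the root), so the depth is the number of divisions: log_2(8) = 3

The recursion tree depth is log_2(8) = 3. At each level, the problem size is divided by 2, so it takes 3 divisions to reduce to a base case of size 1. The algorithm makes 4 recursive calls at each level.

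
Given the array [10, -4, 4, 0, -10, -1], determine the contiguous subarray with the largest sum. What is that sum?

Using Kadane's algorithm on [10, -4, 4, 0, -10, -1]:

Scanning through the array:
Position 1 (value -4): max_ending_here = 6, max_so_far = 10
Position 2 (value 4): max_ending_here = 10, max_so_far = 10
Position 3 (value 0): max_ending_here = 10, max_so_far = 10
Position 4 (value -10): max_ending_here = 0, max_so_far = 10
Position 5 (value -1): max_ending_here = -1, max_so_far = 10

Maximum subarray: [10]
Maximum sum: 10

The maximum subarray is [10] with sum 10. This subarray runs from index 0 to index 0.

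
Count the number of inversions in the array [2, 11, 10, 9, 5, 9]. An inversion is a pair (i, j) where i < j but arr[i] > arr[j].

Finding inversions in [2, 11, 10, 9, 5, 9]:

(1, 2): arr[1]=11 > arr[2]=10
(1, 3): arr[1]=11 > arr[3]=9
(1, 4): arr[1]=11 > arr[4]=5
(1, 5): arr[1]=11 > arr[5]=9
(2, 3): arr[2]=10 > arr[3]=9
(2, 4): arr[2]=10 > arr[4]=5
(2, 5): arr[2]=10 > arr[5]=9
(3, 4): arr[3]=9 > arr[4]=5

Total inversions: 8

The array has 8 inversion(s): (1,2), (1,3), (1,4), (1,5), (2,3), (2,4), (2,5), (3,4). Each pair (i,j) satisfies i < j and arr[i] > arr[j].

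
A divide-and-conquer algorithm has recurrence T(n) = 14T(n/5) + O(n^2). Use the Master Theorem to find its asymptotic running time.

Master Theorem for T(n) = 14T(n/5) + O(n^2):

a = 14, b = 5, c = 2
log_b(a) = log_5(14) = 1.6397

Case 3: c = 2 > log_5(14) = 1.6397
T(n) = O(n^2) = O(n^2)

For T(n) = 14T(n/5) + O(n^2): log_5(14) = 1.6397. This is Case 3 of the Master Theorem (c > log_b(a), work dominated by root), giving O(n^2).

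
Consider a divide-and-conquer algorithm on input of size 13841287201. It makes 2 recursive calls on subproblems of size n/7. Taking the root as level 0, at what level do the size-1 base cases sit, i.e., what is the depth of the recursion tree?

For divide and conquer with division factor 7:

Problem sizes at each level:
Level 0: 13841287201
Level 1: 1977326743
Level 2: 282475249
Level 3: 40353607
Level 4: 5764801
Level 5: 823543
Level 6: 117649
Level 7: 16807
Level 8: 2401
Level 9: 343
Level 10: 49
Level 11: 7
Level 12: 1

The root is level 0 and the size-1 base case is level 12 (the tree spans levels 0 through 12, i.e. 13 levels counting the root), so the depth is the number of divisions: log_7(13841287201) = 12

The recursion tree depth is log_7(13841287201) = 12. At each level, the problem size is divided by 7, so it takes 12 divisions to reduce to a base case of size 1. The algorithm makes 2 recursive calls at each level.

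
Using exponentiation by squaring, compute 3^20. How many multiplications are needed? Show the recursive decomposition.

Computing 3^20 by squaring (build up from 3^1; each line after the first costs one multiplication):

3^1 = 3
3^2 = (3^1)^2 = 3^2 = 9
3^4 = (3^2)^2 = 9^2 = 81
3^5 = 3 * 3^4 = 3 * 81 = 243
3^10 = (3^5)^2 = 243^2 = 59049
3^20 = (3^10)^2 = 59049^2 = 3486784401

Result: 3486784401
Multiplications needed: 5 (5 lines after 3^1)

3^20 = 3486784401. Using exponentiation by squaring, this requires 5 multiplications. The key idea: if the exponent is even, square the half-power; if odd, multiply by the base once.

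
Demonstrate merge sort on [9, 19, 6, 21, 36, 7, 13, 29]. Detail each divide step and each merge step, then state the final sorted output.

Merge sort trace:

Split: [9, 19, 6, 21, 36, 7, 13, 29] -> [9, 19, 6, 21] and [36, 7, 13, 29]
  Split: [9, 19, 6, 21] -> [9, 19] and [6, 21]
    Split: [9, 19] -> [9] and [19]
    Merge: [9] + [19] -> [9, 19]
    Split: [6, 21] -> [6] and [21]
    Merge: [6] + [21] -> [6, 21]
  Merge: [9, 19] + [6, 21] -> [6, 9, 19, 21]
  Split: [36, 7, 13, 29] -> [36, 7] and [13, 29]
    Split: [36, 7] -> [36] and [7]
    Merge: [36] + [7] -> [7, 36]
    Split: [13, 29] -> [13] and [29]
    Merge: [13] + [29] -> [13, 29]
  Merge: [7, 36] + [13, 29] -> [7, 13, 29, 36]
Merge: [6, 9, 19, 21] + [7, 13, 29, 36] -> [6, 7, 9, 13, 19, 21, 29, 36]

Final sorted array: [6, 7, 9, 13, 19, 21, 29, 36]

The merge sort proceeds by recursively splitting the array and merging sorted halves.
After all merges, the sorted array is [6, 7, 9, 13, 19, 21, 29, 36].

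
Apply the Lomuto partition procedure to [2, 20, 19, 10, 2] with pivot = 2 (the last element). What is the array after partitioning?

Lomuto partition with pivot = 2:

Initial array: [2, 20, 19, 10, 2]

arr[0]=2 <= 2: swap with position 0, array becomes [2, 20, 19, 10, 2]
arr[1]=20 > 2: no swap
arr[2]=19 > 2: no swap
arr[3]=10 > 2: no swap

Place pivot at position 1: [2, 2, 19, 10, 20]
Pivot position: 1

After partitioning with pivot 2, the array becomes [2, 2, 19, 10, 20]. The pivot is placed at index 1. All elements to the left of the pivot are <= 2, and all elements to the right are > 2.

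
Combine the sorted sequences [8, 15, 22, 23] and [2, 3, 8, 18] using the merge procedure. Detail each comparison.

Merging process:

Compare 8 vs 2: take 2 from right. Merged: [2]
Compare 8 vs 3: take 3 from right. Merged: [2, 3]
Compare 8 vs 8: take 8 from left. Merged: [2, 3, 8]
Compare 15 vs 8: take 8 from right. Merged: [2, 3, 8, 8]
Compare 15 vs 18: take 15 from left. Merged: [2, 3, 8, 8, 15]
Compare 22 vs 18: take 18 from right. Merged: [2, 3, 8, 8, 15, 18]
Append remaining from left: [22, 23]. Merged: [2, 3, 8, 8, 15, 18, 22, 23]

Final merged array: [2, 3, 8, 8, 15, 18, 22, 23]
Total comparisons: 6

The merged array is [2, 3, 8, 8, 15, 18, 22, 23], requiring 6 comparisons. The merge step runs in O(n) time where n is the total number of elements.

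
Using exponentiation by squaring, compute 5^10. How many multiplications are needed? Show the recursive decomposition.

Computing 5^10 by squaring (build up from 5^1; each line after the first costs one multiplication):

5^1 = 5
5^2 = (5^1)^2 = 5^2 = 25
5^4 = (5^2)^2 = 25^2 = 625
5^5 = 5 * 5^4 = 5 * 625 = 3125
5^10 = (5^5)^2 = 3125^2 = 9765625

Result: 9765625
Multiplications needed: 4 (4 lines after 5^1)

5^10 = 9765625. Using exponentiation by squaring, this requires 4 multiplications. The key idea: if the exponent is even, square the half-power; if odd, multiply by the base once.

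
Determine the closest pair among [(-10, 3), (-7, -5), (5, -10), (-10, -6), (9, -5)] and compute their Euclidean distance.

Computing all pairwise distances among 5 points:

d((-10, 3), (-7, -5)) = 8.544
d((-10, 3), (5, -10)) = 19.8494
d((-10, 3), (-10, -6)) = 9.0
d((-10, 3), (9, -5)) = 20.6155
d((-7, -5), (5, -10)) = 13.0
d((-7, -5), (-10, -6)) = 3.1623 <-- minimum
d((-7, -5), (9, -5)) = 16.0
d((5, -10), (-10, -6)) = 15.5242
d((5, -10), (9, -5)) = 6.4031
d((-10, -6), (9, -5)) = 19.0263

Closest pair: (-7, -5) and (-10, -6) with distance 3.1623

The closest pair is (-7, -5) and (-10, -6) with Euclidean distance 3.1623. For 5 points, brute-force pairwise comparison is shown above. For large n, the divide-and-conquer algorithm (sort by x, recurse on halves, check the dividing strip) achieves O(n log n).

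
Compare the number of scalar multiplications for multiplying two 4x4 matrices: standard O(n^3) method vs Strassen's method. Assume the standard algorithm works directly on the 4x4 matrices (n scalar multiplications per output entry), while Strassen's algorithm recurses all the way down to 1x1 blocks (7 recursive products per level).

Matrix multiplication for 4x4 matrices:

Standard algorithm: 4^3 = 64 multiplications
Strassen's algorithm: 7^(log2(4)) = 7^2 = 49 multiplications
Savings: 64 - 49 = 15 multiplications

Standard: 64 multiplications (4^3). Strassen: 49 multiplications (7^2). Strassen reduces 8 recursive multiplications to 7 at each level.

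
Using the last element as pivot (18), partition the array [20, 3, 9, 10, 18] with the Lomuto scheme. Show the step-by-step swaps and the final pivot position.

Lomuto partition with pivot = 18:

Initial array: [20, 3, 9, 10, 18]

arr[0]=20 > 18: no swap
arr[1]=3 <= 18: swap with position 0, array becomes [3, 20, 9, 10, 18]
arr[2]=9 <= 18: swap with position 1, array becomes [3, 9, 20, 10, 18]
arr[3]=10 <= 18: swap with position 2, array becomes [3, 9, 10, 20, 18]

Place pivot at position 3: [3, 9, 10, 18, 20]
Pivot position: 3

After partitioning with pivot 18, the array becomes [3, 9, 10, 18, 20]. The pivot is placed at index 3. All elements to the left of the pivot are <= 18, and all elements to the right are > 18.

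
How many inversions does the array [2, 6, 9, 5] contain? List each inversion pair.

Finding inversions in [2, 6, 9, 5]:

(1, 3): arr[1]=6 > arr[3]=5
(2, 3): arr[2]=9 > arr[3]=5

Total inversions: 2

The array has 2 inversion(s): (1,3), (2,3). Each pair (i,j) satisfies i < j and arr[i] > arr[j].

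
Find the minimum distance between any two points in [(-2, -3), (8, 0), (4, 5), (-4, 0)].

Computing all pairwise distances among 4 points:

d((-2, -3), (8, 0)) = 10.4403
d((-2, -3), (4, 5)) = 10.0
d((-2, -3), (-4, 0)) = 3.6056 <-- minimum
d((8, 0), (4, 5)) = 6.4031
d((8, 0), (-4, 0)) = 12.0
d((4, 5), (-4, 0)) = 9.434

Closest pair: (-2, -3) and (-4, 0) with distance 3.6056

The closest pair is (-2, -3) and (-4, 0) with Euclidean distance 3.6056. For 4 points, brute-force pairwise comparison is shown above. For large n, the divide-and-conquer algorithm (sort by x, recurse on halves, check the dividing strip) achieves O(n log n).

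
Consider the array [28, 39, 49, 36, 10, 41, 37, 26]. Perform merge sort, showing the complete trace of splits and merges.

Merge sort trace:

Split: [28, 39, 49, 36, 10, 41, 37, 26] -> [28, 39, 49, 36] and [10, 41, 37, 26]
  Split: [28, 39, 49, 36] -> [28, 39] and [49, 36]
    Split: [28, 39] -> [28] and [39]
    Merge: [28] + [39] -> [28, 39]
    Split: [49, 36] -> [49] and [36]
    Merge: [49] + [36] -> [36, 49]
  Merge: [28, 39] + [36, 49] -> [28, 36, 39, 49]
  Split: [10, 41, 37, 26] -> [10, 41] and [37, 26]
    Split: [10, 41] -> [10] and [41]
    Merge: [10] + [41] -> [10, 41]
    Split: [37, 26] -> [37] and [26]
    Merge: [37] + [26] -> [26, 37]
  Merge: [10, 41] + [26, 37] -> [10, 26, 37, 41]
Merge: [28, 36, 39, 49] + [10, 26, 37, 41] -> [10, 26, 28, 36, 37, 39, 41, 49]

Final sorted array: [10, 26, 28, 36, 37, 39, 41, 49]

The merge sort proceeds by recursively splitting the array and merging sorted halves.
After all merges, the sorted array is [10, 26, 28, 36, 37, 39, 41, 49].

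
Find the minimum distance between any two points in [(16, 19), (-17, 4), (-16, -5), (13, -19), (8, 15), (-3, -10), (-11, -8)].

Computing all pairwise distances among 7 points:

d((16, 19), (-17, 4)) = 36.2491
d((16, 19), (-16, -5)) = 40.0
d((16, 19), (13, -19)) = 38.1182
d((16, 19), (8, 15)) = 8.9443
d((16, 19), (-3, -10)) = 34.6699
d((16, 19), (-11, -8)) = 38.1838
d((-17, 4), (-16, -5)) = 9.0554
d((-17, 4), (13, -19)) = 37.8021
d((-17, 4), (8, 15)) = 27.313
d((-17, 4), (-3, -10)) = 19.799
d((-17, 4), (-11, -8)) = 13.4164
d((-16, -5), (13, -19)) = 32.2025
d((-16, -5), (8, 15)) = 31.241
d((-16, -5), (-3, -10)) = 13.9284
d((-16, -5), (-11, -8)) = 5.831 <-- minimum
d((13, -19), (8, 15)) = 34.3657
d((13, -19), (-3, -10)) = 18.3576
d((13, -19), (-11, -8)) = 26.4008
d((8, 15), (-3, -10)) = 27.313
d((8, 15), (-11, -8)) = 29.8329
d((-3, -10), (-11, -8)) = 8.2462

Closest pair: (-16, -5) and (-11, -8) with distance 5.831

The closest pair is (-16, -5) and (-11, -8) with Euclidean distance 5.831. For 7 points, brute-force pairwise comparison is shown above. For large n, the divide-and-conquer algorithm (sort by x, recurse on halves, check the dividing strip) achieves O(n log n).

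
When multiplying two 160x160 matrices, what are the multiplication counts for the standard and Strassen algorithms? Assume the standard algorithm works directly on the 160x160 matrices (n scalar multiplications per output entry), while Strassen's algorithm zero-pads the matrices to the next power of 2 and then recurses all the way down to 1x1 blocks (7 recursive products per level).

Matrix multiplication for 160x160 matrices:

Strassen's algorithm requires power-of-2 dimensions. Pad 160x160 to 256x256 (next power of 2).

Standard algorithm: 160^3 = 4096000 multiplications
Strassen's algorithm: 7^(log2(256)) = 7^8 = 5764801 multiplications
Difference: 4096000 - 5764801 = -1668801 (Strassen uses MORE here due to padding overhead — for small or just-over-power-of-2 n, padding can outweigh the per-level savings)

Standard: 4096000 multiplications (160^3). Strassen: 5764801 multiplications (7^8, after padding to 256x256). Strassen reduces 8 recursive multiplications to 7 at each level.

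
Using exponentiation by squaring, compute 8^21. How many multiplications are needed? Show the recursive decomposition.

Computing 8^21 by squaring (build up from 8^1; each line after the first costs one multiplication):

8^1 = 8
8^2 = (8^1)^2 = 8^2 = 64
8^4 = (8^2)^2 = 64^2 = 4096
8^5 = 8 * 8^4 = 8 * 4096 = 32768
8^10 = (8^5)^2 = 32768^2 = 1073741824
8^20 = (8^10)^2 = 1073741824^2 = 1152921504606846976
8^21 = 8 * 8^20 = 8 * 1152921504606846976 = 9223372036854775808

Result: 9223372036854775808
Multiplications needed: 6 (6 lines after 8^1)

8^21 = 9223372036854775808. Using exponentiation by squaring, this requires 6 multiplications. The key idea: if the exponent is even, square the half-power; if odd, multiply by the base once.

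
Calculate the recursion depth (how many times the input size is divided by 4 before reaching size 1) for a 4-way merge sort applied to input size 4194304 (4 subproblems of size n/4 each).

For divide and conquer with division factor 4:

Problem sizes at each level:
Level 0: 4194304
Level 1: 1048576
Level 2: 262144
Level 3: 65536
Level 4: 16384
Level 5: 4096
Level 6: 1024
Level 7: 256
Level 8: 64
Level 9: 16
Level 10: 4
Level 11: 1

The root is level 0 and the size-1 base case is level 11 (the tree spans levels 0 through 11, i.e. 12 levels counting the root), so the depth is the number of divisions: log_4(4194304) = 11

The recursion tree depth is log_4(4194304) = 11. At each level, the problem size is divided by 4, so it takes 11 divisions to reduce to a base case of size 1. The algorithm makes 4 recursive calls at each level.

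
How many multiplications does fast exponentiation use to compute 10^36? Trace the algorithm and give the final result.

Computing 10^36 by squaring (build up from 10^1; each line after the first costs one multiplication):

10^1 = 10
10^2 = (10^1)^2 = 10^2 = 100
10^4 = (10^2)^2 = 100^2 = 10000
10^8 = (10^4)^2 = 10000^2 = 100000000
10^9 = 10 * 10^8 = 10 * 100000000 = 1000000000
10^18 = (10^9)^2 = 1000000000^2 = 1000000000000000000
10^36 = (10^18)^2 = 1000000000000000000^2 = 1000000000000000000000000000000000000

Result: 1000000000000000000000000000000000000
Multiplications needed: 6 (6 lines after 10^1)

10^36 = 1000000000000000000000000000000000000. Using exponentiation by squaring, this requires 6 multiplications. The key idea: if the exponent is even, square the half-power; if odd, multiply by the base once.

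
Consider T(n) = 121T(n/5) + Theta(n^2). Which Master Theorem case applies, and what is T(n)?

Master Theorem for T(n) = 121T(n/5) + O(n^2):

a = 121, b = 5, c = 2
log_b(a) = log_5(121) = 2.9798

Case 1: c = 2 < log_5(121) = 2.9798
T(n) = O(n^(log_5 121))

For T(n) = 121T(n/5) + O(n^2): log_5(121) = 2.9798. This is Case 1 of the Master Theorem (c < log_b(a), work dominated by leaves), giving O(n^(log_5 121)).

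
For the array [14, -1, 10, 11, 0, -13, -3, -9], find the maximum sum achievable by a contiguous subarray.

Using Kadane's algorithm on [14, -1, 10, 11, 0, -13, -3, -9]:

Scanning through the array:
Position 1 (value -1): max_ending_here = 13, max_so_far = 14
Position 2 (value 10): max_ending_here = 23, max_so_far = 23
Position 3 (value 11): max_ending_here = 34, max_so_far = 34
Position 4 (value 0): max_ending_here = 34, max_so_far = 34
Position 5 (value -13): max_ending_here = 21, max_so_far = 34
Position 6 (value -3): max_ending_here = 18, max_so_far = 34
Position 7 (value -9): max_ending_here = 9, max_so_far = 34

Maximum subarray: [14, -1, 10, 11]
Maximum sum: 34

The maximum subarray is [14, -1, 10, 11] with sum 34. This subarray runs from index 0 to index 3.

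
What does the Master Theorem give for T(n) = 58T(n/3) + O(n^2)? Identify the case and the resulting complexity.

Master Theorem for T(n) = 58T(n/3) + O(n^2):

a = 58, b = 3, c = 2
log_b(a) = log_3(58) = 3.6960

Case 1: c = 2 < log_3(58) = 3.6960
T(n) = O(n^(log_3 58))

For T(n) = 58T(n/3) + O(n^2): log_3(58) = 3.6960. This is Case 1 of the Master Theorem (c < log_b(a), work dominated by leaves), giving O(n^(log_3 58)).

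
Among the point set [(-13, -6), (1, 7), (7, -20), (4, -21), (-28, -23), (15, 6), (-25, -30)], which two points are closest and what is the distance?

Computing all pairwise distances among 7 points:

d((-13, -6), (1, 7)) = 19.105
d((-13, -6), (7, -20)) = 24.4131
d((-13, -6), (4, -21)) = 22.6716
d((-13, -6), (-28, -23)) = 22.6716
d((-13, -6), (15, 6)) = 30.4631
d((-13, -6), (-25, -30)) = 26.8328
d((1, 7), (7, -20)) = 27.6586
d((1, 7), (4, -21)) = 28.1603
d((1, 7), (-28, -23)) = 41.7253
d((1, 7), (15, 6)) = 14.0357
d((1, 7), (-25, -30)) = 45.2217
d((7, -20), (4, -21)) = 3.1623 <-- minimum
d((7, -20), (-28, -23)) = 35.1283
d((7, -20), (15, 6)) = 27.2029
d((7, -20), (-25, -30)) = 33.5261
d((4, -21), (-28, -23)) = 32.0624
d((4, -21), (15, 6)) = 29.1548
d((4, -21), (-25, -30)) = 30.3645
d((-28, -23), (15, 6)) = 51.8652
d((-28, -23), (-25, -30)) = 7.6158
d((15, 6), (-25, -30)) = 53.8145

Closest pair: (7, -20) and (4, -21) with distance 3.1623

The closest pair is (7, -20) and (4, -21) with Euclidean distance 3.1623. For 7 points, brute-force pairwise comparison is shown above. For large n, the divide-and-conquer algorithm (sort by x, recurse on halves, check the dividing strip) achieves O(n log n).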